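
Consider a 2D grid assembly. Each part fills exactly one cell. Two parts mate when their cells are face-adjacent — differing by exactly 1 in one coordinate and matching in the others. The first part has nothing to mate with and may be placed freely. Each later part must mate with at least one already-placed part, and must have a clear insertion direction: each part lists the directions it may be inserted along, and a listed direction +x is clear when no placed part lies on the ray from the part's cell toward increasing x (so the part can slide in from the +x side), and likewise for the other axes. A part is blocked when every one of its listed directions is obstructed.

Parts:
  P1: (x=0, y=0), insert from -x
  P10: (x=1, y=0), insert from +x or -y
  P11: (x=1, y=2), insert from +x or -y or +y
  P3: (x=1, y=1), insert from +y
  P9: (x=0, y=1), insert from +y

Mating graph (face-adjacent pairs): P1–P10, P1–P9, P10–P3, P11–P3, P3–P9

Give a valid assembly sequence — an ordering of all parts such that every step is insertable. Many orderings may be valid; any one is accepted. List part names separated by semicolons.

P1; P10; P9; P3; P11

1. P1@(0, 0) [-x clear] — {P1}
2. P10@(1, 0) [+x clear] — {P1, P10}
3. P9@(0, 1) [+y clear] — {P1, P10, P9}
4. P3@(1, 1) [+y clear] — {P1, P10, P3, P9}
5. P11@(1, 2) [+x clear] — {P1, P10, P11, P3, P9}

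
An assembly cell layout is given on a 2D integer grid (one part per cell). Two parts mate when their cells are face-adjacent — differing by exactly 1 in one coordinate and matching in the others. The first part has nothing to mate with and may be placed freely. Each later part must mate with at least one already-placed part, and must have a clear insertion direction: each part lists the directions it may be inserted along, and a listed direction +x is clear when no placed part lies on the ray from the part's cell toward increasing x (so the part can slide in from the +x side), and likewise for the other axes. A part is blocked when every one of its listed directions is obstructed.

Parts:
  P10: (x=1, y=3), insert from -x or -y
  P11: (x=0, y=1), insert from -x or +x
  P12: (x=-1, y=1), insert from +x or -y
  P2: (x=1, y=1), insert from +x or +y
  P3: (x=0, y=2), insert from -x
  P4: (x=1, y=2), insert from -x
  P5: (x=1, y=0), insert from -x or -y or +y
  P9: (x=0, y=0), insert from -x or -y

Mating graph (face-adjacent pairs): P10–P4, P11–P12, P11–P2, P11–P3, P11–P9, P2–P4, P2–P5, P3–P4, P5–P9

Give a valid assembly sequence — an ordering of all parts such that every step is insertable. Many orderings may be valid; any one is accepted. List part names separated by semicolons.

P12; P11; P2; P4; P3; P10; P5; P9

1. P12@(-1, 1) [+x clear] — {P12}
2. P11@(0, 1) [+x clear] — {P11, P12}
3. P2@(1, 1) [+x clear] — {P11, P12, P2}
4. P4@(1, 2) [-x clear] — {P11, P12, P2, P4}
5. P3@(0, 2) [-x clear] — {P11, P12, P2, P3, P4}
6. P10@(1, 3) [-x clear] — {P10, P11, P12, P2, P3, P4}
7. P5@(1, 0) [-x clear] — {P10, P11, P12, P2, P3, P4, P5}
8. P9@(0, 0) [-x clear] — {P10, P11, P12, P2, P3, P4, P5, P9}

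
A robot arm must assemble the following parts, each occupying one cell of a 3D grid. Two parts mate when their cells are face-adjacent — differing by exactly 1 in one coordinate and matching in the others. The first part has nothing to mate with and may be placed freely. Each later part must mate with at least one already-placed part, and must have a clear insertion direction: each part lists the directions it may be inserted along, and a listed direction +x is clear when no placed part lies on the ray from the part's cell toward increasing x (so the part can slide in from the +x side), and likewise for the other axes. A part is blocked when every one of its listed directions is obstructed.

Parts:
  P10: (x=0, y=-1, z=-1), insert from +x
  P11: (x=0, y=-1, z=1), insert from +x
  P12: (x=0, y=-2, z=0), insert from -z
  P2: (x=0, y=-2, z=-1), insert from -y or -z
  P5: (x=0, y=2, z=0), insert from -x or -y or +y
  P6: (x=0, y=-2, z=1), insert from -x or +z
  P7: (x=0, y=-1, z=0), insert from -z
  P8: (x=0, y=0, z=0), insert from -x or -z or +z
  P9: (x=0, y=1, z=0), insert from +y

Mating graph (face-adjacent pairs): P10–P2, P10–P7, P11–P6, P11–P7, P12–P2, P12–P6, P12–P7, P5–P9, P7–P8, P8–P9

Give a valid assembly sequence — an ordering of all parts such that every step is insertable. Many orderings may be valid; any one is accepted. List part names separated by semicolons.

1. P8@(0, 0, 0) [-x clear] — {P8}
2. P7@(0, -1, 0) [-z clear] — {P7, P8}
3. P10@(0, -1, -1) [+x clear] — {P10, P7, P8}
4. P9@(0, 1, 0) [+y clear] — {P10, P7, P8, P9}
5. P11@(0, -1, 1) [+x clear] — {P10, P11, P7, P8, P9}
6. P6@(0, -2, 1) [-x clear] — {P10, P11, P6, P7, P8, P9}
7. P5@(0, 2, 0) [-x clear] — {P10, P11, P5, P6, P7, P8, P9}
8. P12@(0, -2, 0) [-z clear] — {P10, P11, P12, P5, P6, P7, P8, P9}
9. P2@(0, -2, -1) [-y clear] — {P10, P11, P12, P2, P5, P6, P7, P8, P9}

P8; P7; P10; P9; P11; P6; P5; P12; P2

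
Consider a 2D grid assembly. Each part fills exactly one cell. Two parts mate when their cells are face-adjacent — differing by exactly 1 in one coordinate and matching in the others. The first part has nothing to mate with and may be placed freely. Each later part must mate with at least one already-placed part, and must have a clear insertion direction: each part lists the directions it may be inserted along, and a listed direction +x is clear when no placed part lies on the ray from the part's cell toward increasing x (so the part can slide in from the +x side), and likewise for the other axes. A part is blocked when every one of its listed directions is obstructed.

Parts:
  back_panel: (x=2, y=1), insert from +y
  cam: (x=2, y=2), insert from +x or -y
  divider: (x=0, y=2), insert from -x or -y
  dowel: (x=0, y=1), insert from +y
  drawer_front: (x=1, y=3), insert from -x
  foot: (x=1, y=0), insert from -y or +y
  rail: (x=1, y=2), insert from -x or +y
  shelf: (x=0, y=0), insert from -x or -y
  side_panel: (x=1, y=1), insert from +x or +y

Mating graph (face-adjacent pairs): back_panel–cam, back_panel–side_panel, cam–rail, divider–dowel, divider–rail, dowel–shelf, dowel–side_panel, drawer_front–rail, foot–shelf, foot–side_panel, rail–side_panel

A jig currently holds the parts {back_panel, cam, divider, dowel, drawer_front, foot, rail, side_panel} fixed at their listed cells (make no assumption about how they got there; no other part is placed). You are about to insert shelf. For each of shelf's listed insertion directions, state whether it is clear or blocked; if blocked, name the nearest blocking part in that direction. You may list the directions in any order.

-x: clear; -y: clear

-x: ray from shelf(0, 0) has no placed part ⇒ clear
-y: ray from shelf(0, 0) has no placed part ⇒ clear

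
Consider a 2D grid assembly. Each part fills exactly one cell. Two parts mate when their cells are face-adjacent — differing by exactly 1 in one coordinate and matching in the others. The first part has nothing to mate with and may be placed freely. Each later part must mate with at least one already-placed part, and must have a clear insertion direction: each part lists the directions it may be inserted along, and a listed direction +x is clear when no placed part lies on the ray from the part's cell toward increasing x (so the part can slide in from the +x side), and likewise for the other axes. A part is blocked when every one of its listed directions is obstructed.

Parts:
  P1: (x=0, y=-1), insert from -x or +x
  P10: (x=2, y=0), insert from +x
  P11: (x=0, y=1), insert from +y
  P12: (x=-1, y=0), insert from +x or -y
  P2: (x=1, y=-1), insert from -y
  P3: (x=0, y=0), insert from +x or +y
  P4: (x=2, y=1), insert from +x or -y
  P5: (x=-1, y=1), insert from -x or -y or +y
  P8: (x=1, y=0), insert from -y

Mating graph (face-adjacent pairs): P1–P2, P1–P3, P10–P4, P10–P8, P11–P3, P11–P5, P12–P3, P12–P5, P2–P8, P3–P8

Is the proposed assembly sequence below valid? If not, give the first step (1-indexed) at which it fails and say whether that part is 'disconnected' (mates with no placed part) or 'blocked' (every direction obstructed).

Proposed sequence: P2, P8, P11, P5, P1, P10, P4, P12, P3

1. P2@(1, -1) [-y clear] — {P2}
2. P8@(1, 0) — -y all obstructed ⇒ blocked

Invalid at step 2 (blocked)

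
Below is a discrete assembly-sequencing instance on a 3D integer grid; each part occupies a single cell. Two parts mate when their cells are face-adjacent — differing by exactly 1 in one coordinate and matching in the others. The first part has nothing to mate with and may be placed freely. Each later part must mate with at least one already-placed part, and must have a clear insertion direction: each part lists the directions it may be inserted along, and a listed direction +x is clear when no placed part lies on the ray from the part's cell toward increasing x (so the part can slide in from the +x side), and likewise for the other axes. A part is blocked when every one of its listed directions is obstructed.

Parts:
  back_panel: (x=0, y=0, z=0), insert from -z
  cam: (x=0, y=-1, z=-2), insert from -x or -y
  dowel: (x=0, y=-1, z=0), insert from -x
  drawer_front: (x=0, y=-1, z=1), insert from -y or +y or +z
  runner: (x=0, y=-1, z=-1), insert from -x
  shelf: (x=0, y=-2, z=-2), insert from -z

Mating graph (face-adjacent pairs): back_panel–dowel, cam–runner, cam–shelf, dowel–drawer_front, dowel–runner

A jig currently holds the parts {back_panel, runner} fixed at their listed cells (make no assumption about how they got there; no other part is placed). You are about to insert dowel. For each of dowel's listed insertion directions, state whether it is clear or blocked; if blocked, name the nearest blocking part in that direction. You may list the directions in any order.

-x: clear

-x: ray from dowel(0, -1, 0) has no placed part ⇒ clear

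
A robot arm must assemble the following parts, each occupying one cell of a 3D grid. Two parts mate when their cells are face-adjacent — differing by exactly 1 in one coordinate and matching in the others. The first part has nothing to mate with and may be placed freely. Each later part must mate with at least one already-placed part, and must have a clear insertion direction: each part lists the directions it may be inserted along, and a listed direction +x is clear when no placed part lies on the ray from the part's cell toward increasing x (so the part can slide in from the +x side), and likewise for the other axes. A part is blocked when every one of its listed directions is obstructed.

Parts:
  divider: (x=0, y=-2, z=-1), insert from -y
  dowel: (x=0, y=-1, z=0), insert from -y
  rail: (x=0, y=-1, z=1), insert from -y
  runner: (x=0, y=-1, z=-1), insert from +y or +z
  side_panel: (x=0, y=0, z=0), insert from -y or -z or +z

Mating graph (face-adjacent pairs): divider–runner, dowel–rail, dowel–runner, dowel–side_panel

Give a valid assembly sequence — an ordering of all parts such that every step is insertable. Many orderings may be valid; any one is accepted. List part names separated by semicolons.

1. side_panel@(0, 0, 0) [-y clear] — {side_panel}
2. dowel@(0, -1, 0) [-y clear] — {dowel, side_panel}
3. runner@(0, -1, -1) [+y clear] — {dowel, runner, side_panel}
4. rail@(0, -1, 1) [-y clear] — {dowel, rail, runner, side_panel}
5. divider@(0, -2, -1) [-y clear] — {divider, dowel, rail, runner, side_panel}

side_panel; dowel; runner; rail; divider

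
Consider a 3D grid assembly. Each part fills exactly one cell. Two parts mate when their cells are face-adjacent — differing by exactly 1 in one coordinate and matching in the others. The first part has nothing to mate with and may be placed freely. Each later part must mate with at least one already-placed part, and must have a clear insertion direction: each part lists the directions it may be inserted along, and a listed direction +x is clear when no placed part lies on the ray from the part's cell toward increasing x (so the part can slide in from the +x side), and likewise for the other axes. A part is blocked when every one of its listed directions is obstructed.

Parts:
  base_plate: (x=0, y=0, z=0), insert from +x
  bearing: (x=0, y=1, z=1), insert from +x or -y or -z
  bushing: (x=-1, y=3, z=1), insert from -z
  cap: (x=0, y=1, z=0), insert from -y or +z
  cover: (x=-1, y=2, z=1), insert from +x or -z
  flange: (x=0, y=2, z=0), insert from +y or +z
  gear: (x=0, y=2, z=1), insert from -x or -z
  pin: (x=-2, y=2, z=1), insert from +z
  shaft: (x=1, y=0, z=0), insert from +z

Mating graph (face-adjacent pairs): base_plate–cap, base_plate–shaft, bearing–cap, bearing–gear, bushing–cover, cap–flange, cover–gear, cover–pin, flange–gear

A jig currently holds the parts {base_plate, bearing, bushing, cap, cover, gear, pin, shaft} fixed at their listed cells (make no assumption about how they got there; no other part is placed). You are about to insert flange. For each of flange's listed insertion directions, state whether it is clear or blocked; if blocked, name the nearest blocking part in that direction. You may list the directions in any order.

+y: clear; +z: blocked by gear

+y: ray from flange(0, 2, 0) has no placed part ⇒ clear
+z: nearest on ray is gear@(0, 2, 1) ⇒ blocked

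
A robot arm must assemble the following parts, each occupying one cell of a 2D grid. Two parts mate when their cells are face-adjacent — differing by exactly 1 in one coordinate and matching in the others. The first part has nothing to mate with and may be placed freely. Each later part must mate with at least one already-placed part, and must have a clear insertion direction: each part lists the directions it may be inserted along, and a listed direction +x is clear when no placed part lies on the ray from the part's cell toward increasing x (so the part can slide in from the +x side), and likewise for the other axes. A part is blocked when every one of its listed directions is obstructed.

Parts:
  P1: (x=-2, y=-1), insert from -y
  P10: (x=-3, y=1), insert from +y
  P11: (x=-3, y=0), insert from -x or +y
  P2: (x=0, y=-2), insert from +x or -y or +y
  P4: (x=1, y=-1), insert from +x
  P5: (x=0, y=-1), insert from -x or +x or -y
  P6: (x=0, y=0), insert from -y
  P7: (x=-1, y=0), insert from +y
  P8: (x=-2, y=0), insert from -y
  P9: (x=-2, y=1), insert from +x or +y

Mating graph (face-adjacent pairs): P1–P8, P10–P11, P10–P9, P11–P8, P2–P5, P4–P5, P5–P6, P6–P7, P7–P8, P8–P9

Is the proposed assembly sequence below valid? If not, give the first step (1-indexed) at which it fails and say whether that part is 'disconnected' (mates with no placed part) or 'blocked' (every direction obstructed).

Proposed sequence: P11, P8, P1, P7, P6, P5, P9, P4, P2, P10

Valid

1. P11@(-3, 0) [-x clear] — {P11}
2. P8@(-2, 0) [-y clear] — {P11, P8}
3. P1@(-2, -1) [-y clear] — {P1, P11, P8}
4. P7@(-1, 0) [+y clear] — {P1, P11, P7, P8}
5. P6@(0, 0) [-y clear] — {P1, P11, P6, P7, P8}
6. P5@(0, -1) [+x clear] — {P1, P11, P5, P6, P7, P8}
7. P9@(-2, 1) [+x clear] — {P1, P11, P5, P6, P7, P8, P9}
8. P4@(1, -1) [+x clear] — {P1, P11, P4, P5, P6, P7, P8, P9}
9. P2@(0, -2) [+x clear] — {P1, P11, P2, P4, P5, P6, P7, P8, P9}
10. P10@(-3, 1) [+y clear] — {P1, P10, P11, P2, P4, P5, P6, P7, P8, P9}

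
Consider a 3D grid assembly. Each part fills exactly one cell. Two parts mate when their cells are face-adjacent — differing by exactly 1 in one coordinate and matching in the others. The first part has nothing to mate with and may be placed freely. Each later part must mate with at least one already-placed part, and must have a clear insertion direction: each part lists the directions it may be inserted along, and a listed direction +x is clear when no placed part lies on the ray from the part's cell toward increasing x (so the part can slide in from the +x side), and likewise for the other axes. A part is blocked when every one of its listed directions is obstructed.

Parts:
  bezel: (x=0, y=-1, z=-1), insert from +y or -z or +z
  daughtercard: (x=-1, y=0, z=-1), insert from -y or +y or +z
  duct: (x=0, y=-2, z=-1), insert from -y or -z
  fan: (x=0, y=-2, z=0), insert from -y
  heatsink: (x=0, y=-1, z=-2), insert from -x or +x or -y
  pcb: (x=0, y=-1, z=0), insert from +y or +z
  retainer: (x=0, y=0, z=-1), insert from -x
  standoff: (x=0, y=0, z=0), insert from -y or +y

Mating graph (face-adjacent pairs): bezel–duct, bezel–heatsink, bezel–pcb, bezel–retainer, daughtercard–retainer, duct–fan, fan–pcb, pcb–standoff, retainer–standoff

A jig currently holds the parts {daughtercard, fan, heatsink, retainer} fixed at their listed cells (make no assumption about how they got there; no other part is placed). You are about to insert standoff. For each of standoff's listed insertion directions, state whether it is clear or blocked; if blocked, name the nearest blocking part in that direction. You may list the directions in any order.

+y: clear; -y: blocked by fan

-y: nearest on ray is fan@(0, -2, 0) ⇒ blocked
+y: ray from standoff(0, 0, 0) has no placed part ⇒ clear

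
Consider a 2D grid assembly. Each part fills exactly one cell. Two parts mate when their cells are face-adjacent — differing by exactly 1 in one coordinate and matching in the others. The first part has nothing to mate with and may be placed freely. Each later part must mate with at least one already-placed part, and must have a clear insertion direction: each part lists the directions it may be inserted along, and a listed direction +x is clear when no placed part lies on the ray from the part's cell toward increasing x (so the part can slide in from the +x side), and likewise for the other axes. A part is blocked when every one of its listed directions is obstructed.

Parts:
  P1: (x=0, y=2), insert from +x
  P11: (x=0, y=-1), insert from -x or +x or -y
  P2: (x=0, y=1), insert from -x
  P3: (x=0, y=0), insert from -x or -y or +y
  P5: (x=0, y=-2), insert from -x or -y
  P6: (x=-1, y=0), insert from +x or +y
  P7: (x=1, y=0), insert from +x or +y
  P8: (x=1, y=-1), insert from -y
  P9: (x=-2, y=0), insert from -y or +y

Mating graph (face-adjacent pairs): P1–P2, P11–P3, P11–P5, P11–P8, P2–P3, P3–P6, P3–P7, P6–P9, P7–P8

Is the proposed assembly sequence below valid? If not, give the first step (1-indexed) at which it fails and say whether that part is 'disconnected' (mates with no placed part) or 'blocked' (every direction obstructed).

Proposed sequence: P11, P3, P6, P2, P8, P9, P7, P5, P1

1. P11@(0, -1) [-x clear] — {P11}
2. P3@(0, 0) [-x clear] — {P11, P3}
3. P6@(-1, 0) [+y clear] — {P11, P3, P6}
4. P2@(0, 1) [-x clear] — {P11, P2, P3, P6}
5. P8@(1, -1) [-y clear] — {P11, P2, P3, P6, P8}
6. P9@(-2, 0) [-y clear] — {P11, P2, P3, P6, P8, P9}
7. P7@(1, 0) [+x clear] — {P11, P2, P3, P6, P7, P8, P9}
8. P5@(0, -2) [-x clear] — {P11, P2, P3, P5, P6, P7, P8, P9}
9. P1@(0, 2) [+x clear] — {P1, P11, P2, P3, P5, P6, P7, P8, P9}

Valid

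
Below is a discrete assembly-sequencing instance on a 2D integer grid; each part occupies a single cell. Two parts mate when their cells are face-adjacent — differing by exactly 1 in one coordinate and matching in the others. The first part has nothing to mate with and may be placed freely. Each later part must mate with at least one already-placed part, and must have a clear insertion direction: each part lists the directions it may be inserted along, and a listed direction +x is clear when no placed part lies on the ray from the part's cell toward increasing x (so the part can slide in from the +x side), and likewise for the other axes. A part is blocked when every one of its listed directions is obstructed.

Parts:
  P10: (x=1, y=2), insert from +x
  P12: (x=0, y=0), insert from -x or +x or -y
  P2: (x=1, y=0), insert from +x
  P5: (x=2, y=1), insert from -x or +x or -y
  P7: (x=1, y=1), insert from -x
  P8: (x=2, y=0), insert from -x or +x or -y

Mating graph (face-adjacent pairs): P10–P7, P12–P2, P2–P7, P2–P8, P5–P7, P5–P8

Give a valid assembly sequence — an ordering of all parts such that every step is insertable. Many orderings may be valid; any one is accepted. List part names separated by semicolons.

1. P10@(1, 2) [+x clear] — {P10}
2. P7@(1, 1) [-x clear] — {P10, P7}
3. P5@(2, 1) [+x clear] — {P10, P5, P7}
4. P2@(1, 0) [+x clear] — {P10, P2, P5, P7}
5. P12@(0, 0) [-x clear] — {P10, P12, P2, P5, P7}
6. P8@(2, 0) [+x clear] — {P10, P12, P2, P5, P7, P8}

P10; P7; P5; P2; P12; P8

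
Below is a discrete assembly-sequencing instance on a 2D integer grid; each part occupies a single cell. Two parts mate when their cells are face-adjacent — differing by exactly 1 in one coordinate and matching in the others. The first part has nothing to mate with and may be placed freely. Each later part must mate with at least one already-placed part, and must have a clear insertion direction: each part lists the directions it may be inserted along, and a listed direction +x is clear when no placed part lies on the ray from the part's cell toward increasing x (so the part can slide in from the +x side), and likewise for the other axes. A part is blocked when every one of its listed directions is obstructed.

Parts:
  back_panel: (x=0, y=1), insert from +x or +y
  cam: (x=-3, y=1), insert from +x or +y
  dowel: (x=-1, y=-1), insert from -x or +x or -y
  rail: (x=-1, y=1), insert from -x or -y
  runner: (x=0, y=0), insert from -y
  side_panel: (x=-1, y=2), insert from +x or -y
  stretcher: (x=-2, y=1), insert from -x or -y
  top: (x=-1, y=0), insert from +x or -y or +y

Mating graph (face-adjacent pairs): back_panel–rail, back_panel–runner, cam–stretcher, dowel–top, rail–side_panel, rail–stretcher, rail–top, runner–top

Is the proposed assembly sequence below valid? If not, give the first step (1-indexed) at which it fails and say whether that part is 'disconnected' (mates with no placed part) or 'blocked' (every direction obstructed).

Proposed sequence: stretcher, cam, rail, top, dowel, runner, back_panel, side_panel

1. stretcher@(-2, 1) [-x clear] — {stretcher}
2. cam@(-3, 1) [+y clear] — {cam, stretcher}
3. rail@(-1, 1) [-y clear] — {cam, rail, stretcher}
4. top@(-1, 0) [+x clear] — {cam, rail, stretcher, top}
5. dowel@(-1, -1) [-x clear] — {cam, dowel, rail, stretcher, top}
6. runner@(0, 0) [-y clear] — {cam, dowel, rail, runner, stretcher, top}
7. back_panel@(0, 1) [+x clear] — {back_panel, cam, dowel, rail, runner, stretcher, top}
8. side_panel@(-1, 2) [+x clear] — {back_panel, cam, dowel, rail, runner, side_panel, stretcher, top}

Valid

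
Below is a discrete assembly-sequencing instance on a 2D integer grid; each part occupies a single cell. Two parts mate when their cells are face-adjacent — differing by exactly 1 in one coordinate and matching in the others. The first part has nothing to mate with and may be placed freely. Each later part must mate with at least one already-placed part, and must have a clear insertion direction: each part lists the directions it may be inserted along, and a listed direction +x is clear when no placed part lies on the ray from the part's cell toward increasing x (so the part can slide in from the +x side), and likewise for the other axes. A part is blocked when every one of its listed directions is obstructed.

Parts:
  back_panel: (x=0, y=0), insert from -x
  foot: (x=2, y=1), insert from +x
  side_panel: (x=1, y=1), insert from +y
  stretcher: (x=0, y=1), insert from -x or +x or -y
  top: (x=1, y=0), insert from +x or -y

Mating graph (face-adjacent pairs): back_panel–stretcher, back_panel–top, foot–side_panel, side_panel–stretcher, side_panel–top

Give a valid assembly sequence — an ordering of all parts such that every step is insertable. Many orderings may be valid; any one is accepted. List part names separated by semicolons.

1. top@(1, 0) [+x clear] — {top}
2. side_panel@(1, 1) [+y clear] — {side_panel, top}
3. back_panel@(0, 0) [-x clear] — {back_panel, side_panel, top}
4. stretcher@(0, 1) [-x clear] — {back_panel, side_panel, stretcher, top}
5. foot@(2, 1) [+x clear] — {back_panel, foot, side_panel, stretcher, top}

top; side_panel; back_panel; stretcher; foot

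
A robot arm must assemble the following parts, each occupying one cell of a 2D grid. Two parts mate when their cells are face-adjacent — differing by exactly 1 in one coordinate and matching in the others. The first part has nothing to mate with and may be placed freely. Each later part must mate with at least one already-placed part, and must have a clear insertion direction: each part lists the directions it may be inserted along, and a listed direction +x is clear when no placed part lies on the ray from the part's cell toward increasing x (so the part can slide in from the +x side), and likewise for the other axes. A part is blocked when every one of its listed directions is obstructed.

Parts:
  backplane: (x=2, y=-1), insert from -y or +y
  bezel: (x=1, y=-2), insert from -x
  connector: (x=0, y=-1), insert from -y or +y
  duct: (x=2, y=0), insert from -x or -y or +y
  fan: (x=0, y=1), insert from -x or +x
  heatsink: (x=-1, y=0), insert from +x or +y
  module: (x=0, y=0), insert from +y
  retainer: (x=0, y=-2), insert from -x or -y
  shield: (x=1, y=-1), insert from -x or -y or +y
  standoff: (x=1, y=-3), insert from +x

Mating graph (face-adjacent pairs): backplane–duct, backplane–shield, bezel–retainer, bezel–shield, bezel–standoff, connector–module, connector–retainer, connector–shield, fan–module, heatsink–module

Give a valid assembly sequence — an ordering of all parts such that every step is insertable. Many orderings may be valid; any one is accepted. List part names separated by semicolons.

standoff; bezel; retainer; shield; backplane; duct; connector; module; heatsink; fan

1. standoff@(1, -3) [+x clear] — {standoff}
2. bezel@(1, -2) [-x clear] — {bezel, standoff}
3. retainer@(0, -2) [-x clear] — {bezel, retainer, standoff}
4. shield@(1, -1) [-x clear] — {bezel, retainer, shield, standoff}
5. backplane@(2, -1) [-y clear] — {backplane, bezel, retainer, shield, standoff}
6. duct@(2, 0) [-x clear] — {backplane, bezel, duct, retainer, shield, standoff}
7. connector@(0, -1) [+y clear] — {backplane, bezel, connector, duct, retainer, shield, standoff}
8. module@(0, 0) [+y clear] — {backplane, bezel, connector, duct, module, retainer, shield, standoff}
9. heatsink@(-1, 0) [+y clear] — {backplane, bezel, connector, duct, heatsink, module, retainer, shield, standoff}
10. fan@(0, 1) [-x clear] — {backplane, bezel, connector, duct, fan, heatsink, module, retainer, shield, standoff}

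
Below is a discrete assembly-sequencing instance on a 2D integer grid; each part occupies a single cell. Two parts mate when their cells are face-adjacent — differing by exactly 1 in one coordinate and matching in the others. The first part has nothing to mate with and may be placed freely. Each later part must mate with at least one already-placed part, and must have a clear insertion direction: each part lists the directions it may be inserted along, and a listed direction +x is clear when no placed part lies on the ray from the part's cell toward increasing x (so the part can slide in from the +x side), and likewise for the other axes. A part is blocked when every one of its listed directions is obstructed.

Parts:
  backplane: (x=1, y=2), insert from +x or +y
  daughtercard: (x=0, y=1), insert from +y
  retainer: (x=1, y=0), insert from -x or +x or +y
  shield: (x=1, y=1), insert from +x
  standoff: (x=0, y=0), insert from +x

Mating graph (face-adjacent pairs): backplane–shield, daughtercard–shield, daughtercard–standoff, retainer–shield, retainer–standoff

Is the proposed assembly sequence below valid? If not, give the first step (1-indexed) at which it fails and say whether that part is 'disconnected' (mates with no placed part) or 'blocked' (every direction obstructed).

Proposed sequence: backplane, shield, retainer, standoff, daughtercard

1. backplane@(1, 2) [+x clear] — {backplane}
2. shield@(1, 1) [+x clear] — {backplane, shield}
3. retainer@(1, 0) [-x clear] — {backplane, retainer, shield}
4. standoff@(0, 0) — +x all obstructed ⇒ blocked

Invalid at step 4 (blocked)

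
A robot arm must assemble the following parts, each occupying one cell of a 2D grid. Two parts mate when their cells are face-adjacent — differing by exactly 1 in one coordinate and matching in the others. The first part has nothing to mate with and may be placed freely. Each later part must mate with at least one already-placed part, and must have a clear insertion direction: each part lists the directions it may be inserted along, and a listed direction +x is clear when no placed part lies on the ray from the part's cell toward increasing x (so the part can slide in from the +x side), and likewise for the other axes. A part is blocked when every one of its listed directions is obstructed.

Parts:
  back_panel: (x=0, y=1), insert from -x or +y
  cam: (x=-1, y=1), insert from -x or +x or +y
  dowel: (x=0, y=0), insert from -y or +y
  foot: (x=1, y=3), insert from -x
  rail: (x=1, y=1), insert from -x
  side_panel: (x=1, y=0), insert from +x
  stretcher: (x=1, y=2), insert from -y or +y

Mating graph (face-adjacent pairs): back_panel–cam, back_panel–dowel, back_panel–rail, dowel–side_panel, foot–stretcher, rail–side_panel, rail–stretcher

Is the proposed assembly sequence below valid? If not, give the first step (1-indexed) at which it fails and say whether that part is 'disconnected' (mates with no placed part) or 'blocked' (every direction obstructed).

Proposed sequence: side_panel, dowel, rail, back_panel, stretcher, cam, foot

1. side_panel@(1, 0) [+x clear] — {side_panel}
2. dowel@(0, 0) [-y clear] — {dowel, side_panel}
3. rail@(1, 1) [-x clear] — {dowel, rail, side_panel}
4. back_panel@(0, 1) [-x clear] — {back_panel, dowel, rail, side_panel}
5. stretcher@(1, 2) [+y clear] — {back_panel, dowel, rail, side_panel, stretcher}
6. cam@(-1, 1) [-x clear] — {back_panel, cam, dowel, rail, side_panel, stretcher}
7. foot@(1, 3) [-x clear] — {back_panel, cam, dowel, foot, rail, side_panel, stretcher}

Valid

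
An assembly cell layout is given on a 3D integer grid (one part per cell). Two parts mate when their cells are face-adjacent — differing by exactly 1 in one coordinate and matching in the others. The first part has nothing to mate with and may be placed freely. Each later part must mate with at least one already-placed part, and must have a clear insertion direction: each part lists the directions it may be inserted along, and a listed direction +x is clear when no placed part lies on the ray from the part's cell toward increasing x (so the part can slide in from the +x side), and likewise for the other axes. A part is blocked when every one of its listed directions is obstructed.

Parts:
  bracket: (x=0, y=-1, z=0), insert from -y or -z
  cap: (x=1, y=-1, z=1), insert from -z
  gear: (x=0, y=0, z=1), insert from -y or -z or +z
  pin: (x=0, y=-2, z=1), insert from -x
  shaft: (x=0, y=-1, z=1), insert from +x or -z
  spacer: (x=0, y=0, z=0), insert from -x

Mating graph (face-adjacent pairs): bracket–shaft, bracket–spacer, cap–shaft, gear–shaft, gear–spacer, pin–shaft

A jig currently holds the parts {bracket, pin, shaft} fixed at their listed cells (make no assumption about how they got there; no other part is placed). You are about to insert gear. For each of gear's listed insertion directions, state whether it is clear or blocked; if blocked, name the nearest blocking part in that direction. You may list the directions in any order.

+z: clear; -y: blocked by shaft; -z: clear

-y: nearest on ray is shaft@(0, -1, 1) ⇒ blocked
-z: ray from gear(0, 0, 1) has no placed part ⇒ clear
+z: ray from gear(0, 0, 1) has no placed part ⇒ clear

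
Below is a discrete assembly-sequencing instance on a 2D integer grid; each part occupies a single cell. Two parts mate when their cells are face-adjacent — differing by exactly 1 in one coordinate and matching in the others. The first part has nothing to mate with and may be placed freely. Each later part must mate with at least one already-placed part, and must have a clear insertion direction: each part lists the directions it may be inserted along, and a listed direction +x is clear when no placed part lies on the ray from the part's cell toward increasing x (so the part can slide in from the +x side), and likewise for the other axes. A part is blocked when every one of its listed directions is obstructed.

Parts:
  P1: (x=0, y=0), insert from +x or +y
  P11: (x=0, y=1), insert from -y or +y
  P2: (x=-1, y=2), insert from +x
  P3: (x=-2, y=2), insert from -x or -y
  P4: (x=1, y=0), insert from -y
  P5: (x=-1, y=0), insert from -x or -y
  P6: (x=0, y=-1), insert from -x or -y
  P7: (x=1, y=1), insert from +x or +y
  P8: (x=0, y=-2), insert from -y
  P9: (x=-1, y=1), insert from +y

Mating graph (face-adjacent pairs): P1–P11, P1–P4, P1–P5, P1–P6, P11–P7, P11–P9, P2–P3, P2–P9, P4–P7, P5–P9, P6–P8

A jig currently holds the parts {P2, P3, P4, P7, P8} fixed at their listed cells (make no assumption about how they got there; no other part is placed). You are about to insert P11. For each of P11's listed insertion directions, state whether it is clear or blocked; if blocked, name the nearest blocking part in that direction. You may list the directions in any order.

+y: clear; -y: blocked by P8

-y: nearest on ray is P8@(0, -2) ⇒ blocked
+y: ray from P11(0, 1) has no placed part ⇒ clear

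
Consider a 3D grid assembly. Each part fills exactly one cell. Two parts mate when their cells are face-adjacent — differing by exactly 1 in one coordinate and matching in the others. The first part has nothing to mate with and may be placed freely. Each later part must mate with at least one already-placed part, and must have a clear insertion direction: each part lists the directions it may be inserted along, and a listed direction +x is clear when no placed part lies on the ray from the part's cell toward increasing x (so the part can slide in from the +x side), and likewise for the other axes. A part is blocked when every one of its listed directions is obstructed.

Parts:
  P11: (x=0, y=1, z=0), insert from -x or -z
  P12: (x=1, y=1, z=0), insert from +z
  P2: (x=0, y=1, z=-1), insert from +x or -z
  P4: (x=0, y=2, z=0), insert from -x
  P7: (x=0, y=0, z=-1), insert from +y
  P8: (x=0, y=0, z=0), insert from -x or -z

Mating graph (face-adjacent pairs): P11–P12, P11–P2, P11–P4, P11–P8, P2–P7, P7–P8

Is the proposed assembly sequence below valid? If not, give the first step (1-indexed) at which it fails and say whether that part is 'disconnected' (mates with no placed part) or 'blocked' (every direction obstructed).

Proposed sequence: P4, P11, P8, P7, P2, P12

1. P4@(0, 2, 0) [-x clear] — {P4}
2. P11@(0, 1, 0) [-x clear] — {P11, P4}
3. P8@(0, 0, 0) [-x clear] — {P11, P4, P8}
4. P7@(0, 0, -1) [+y clear] — {P11, P4, P7, P8}
5. P2@(0, 1, -1) [+x clear] — {P11, P2, P4, P7, P8}
6. P12@(1, 1, 0) [+z clear] — {P11, P12, P2, P4, P7, P8}

Valid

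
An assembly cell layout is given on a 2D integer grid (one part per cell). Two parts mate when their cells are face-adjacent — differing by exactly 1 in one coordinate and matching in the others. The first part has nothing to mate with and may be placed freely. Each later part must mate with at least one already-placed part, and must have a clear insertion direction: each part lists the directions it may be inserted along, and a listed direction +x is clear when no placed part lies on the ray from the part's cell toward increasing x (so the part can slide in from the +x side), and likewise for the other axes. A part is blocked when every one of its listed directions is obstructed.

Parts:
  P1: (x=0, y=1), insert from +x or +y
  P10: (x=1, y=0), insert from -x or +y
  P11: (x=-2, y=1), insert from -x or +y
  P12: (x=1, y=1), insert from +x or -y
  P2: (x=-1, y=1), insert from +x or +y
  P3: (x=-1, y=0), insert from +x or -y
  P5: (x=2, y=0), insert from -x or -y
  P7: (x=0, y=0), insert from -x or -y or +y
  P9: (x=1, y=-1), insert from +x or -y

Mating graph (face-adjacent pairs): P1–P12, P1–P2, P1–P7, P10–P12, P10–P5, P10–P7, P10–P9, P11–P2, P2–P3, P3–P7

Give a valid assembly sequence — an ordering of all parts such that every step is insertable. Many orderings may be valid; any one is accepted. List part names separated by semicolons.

P10; P7; P5; P12; P9; P3; P1; P2; P11

1. P10@(1, 0) [-x clear] — {P10}
2. P7@(0, 0) [-x clear] — {P10, P7}
3. P5@(2, 0) [-y clear] — {P10, P5, P7}
4. P12@(1, 1) [+x clear] — {P10, P12, P5, P7}
5. P9@(1, -1) [+x clear] — {P10, P12, P5, P7, P9}
6. P3@(-1, 0) [-y clear] — {P10, P12, P3, P5, P7, P9}
7. P1@(0, 1) [+y clear] — {P1, P10, P12, P3, P5, P7, P9}
8. P2@(-1, 1) [+y clear] — {P1, P10, P12, P2, P3, P5, P7, P9}
9. P11@(-2, 1) [-x clear] — {P1, P10, P11, P12, P2, P3, P5, P7, P9}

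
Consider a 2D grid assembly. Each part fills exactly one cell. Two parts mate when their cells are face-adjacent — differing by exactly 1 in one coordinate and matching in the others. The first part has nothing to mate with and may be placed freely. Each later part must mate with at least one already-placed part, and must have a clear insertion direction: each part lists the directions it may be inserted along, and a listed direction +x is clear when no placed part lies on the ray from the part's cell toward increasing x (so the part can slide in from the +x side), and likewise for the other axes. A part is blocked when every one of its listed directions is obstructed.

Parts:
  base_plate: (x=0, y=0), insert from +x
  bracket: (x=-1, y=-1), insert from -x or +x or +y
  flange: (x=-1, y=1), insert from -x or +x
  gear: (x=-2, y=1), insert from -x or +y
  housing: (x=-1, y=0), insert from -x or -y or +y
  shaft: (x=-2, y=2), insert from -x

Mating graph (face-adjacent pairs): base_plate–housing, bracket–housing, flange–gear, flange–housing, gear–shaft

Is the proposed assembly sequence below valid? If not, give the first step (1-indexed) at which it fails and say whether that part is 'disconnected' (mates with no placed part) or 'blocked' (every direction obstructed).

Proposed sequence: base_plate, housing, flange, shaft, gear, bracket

1. base_plate@(0, 0) [+x clear] — {base_plate}
2. housing@(-1, 0) [-x clear] — {base_plate, housing}
3. flange@(-1, 1) [-x clear] — {base_plate, flange, housing}
4. shaft@(-2, 2) — no placed neighbour ⇒ disconnected

Invalid at step 4 (disconnected)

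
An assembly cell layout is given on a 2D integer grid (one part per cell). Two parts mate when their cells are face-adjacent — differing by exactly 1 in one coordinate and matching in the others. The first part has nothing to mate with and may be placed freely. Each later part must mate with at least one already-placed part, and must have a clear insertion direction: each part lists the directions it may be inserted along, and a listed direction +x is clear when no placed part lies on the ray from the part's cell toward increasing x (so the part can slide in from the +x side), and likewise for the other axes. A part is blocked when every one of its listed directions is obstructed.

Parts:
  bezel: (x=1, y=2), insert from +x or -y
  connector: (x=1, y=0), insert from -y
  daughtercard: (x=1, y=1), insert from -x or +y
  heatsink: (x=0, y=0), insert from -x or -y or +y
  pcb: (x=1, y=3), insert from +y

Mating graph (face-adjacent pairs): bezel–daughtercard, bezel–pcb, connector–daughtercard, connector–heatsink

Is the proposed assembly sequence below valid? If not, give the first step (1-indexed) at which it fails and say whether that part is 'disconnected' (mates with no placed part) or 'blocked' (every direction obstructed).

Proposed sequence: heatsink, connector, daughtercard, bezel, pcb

1. heatsink@(0, 0) [-x clear] — {heatsink}
2. connector@(1, 0) [-y clear] — {connector, heatsink}
3. daughtercard@(1, 1) [-x clear] — {connector, daughtercard, heatsink}
4. bezel@(1, 2) [+x clear] — {bezel, connector, daughtercard, heatsink}
5. pcb@(1, 3) [+y clear] — {bezel, connector, daughtercard, heatsink, pcb}

Valid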